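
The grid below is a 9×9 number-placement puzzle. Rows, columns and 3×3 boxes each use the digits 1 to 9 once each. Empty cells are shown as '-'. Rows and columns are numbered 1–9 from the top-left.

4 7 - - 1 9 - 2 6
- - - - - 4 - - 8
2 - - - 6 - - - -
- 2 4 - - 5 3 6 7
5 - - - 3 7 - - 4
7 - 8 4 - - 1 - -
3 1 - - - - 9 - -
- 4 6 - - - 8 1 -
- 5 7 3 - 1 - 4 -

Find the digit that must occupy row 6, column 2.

row 1, column 7 = 5 (sole candidate).
row 2, column 7 = 7 (sole candidate).
row 3, column 7 = 4 (sole candidate).
row 5, column 7 = 2 (sole candidate).
row 7, column 3 = 2 (sole candidate).
row 7, column 9 = 5 (sole candidate).
row 8, column 1 = 9 (sole candidate).
row 8, column 6 = 2 (sole candidate).
row 8, column 9 = 3 (sole candidate).
row 9, column 1 = 8 (sole candidate).
row 9, column 5 = 9 (sole candidate).
row 9, column 7 = 6 (sole candidate).
row 9, column 9 = 2 (sole candidate).
row 1, column 3 = 3 (sole candidate).
row 1, column 4 = 8 (sole candidate).
row 3, column 6 = 3 (sole candidate).
row 3, column 8 = 9 (sole candidate).
row 3, column 9 = 1 (sole candidate).
row 4, column 1 = 1 (sole candidate).
row 4, column 4 = 9 (sole candidate).
row 4, column 5 = 8 (sole candidate).
row 5, column 3 = 9 (sole candidate).
row 5, column 8 = 8 (sole candidate).
row 6, column 5 = 2 (sole candidate).
row 6, column 6 = 6 (sole candidate).
row 6, column 8 = 5 (sole candidate).
row 6, column 9 = 9 (sole candidate).
row 7, column 6 = 8 (sole candidate).
row 7, column 8 = 7 (sole candidate).
row 2, column 1 = 6 (sole candidate).
row 2, column 2 = 9 (sole candidate).
row 2, column 5 = 5 (sole candidate).
row 2, column 8 = 3 (sole candidate).
row 3, column 2 = 8 (sole candidate).
row 3, column 3 = 5 (sole candidate).
row 3, column 4 = 7 (sole candidate).
row 5, column 2 = 6 (sole candidate).
row 5, column 4 = 1 (sole candidate).
row 6, column 2 = 3: row 6 has {1,2,4,5,6,7,8,9}; col 2 has {1,2,4,5,6,7,8,9}; box has {1,2,4,5,6,7,8,9} → only 3 remains.

3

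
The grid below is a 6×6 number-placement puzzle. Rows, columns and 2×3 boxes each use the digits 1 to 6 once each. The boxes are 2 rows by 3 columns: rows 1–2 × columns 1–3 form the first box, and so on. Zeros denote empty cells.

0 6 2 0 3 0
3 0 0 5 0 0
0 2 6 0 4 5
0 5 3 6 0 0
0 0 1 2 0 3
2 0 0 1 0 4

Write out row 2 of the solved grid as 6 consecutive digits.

R1C4 = 4: row 1 has {2,3,6}; col 4 has {1,2,5,6}; box has {3,5} → only 4 remains.
R1C6 = 1: row 1 has {2,3,4,6}; col 6 has {3,4,5}; box has {3,4,5} → only 1 remains.
R2C3 = 4: row 2 has {3,5}; col 3 has {1,2,3,6}; box has {2,3,6} → only 4 remains.
R3C1 = 1: row 3 has {2,4,5,6}; col 1 has {2,3}; box has {2,3,5,6} → only 1 remains.
R3C4 = 3: row 3 has {1,2,4,5,6}; col 4 has {1,2,4,5,6}; box has {4,5,6} → only 3 remains.
R4C1 = 4: row 4 has {3,5,6}; col 1 has {1,2,3}; box has {1,2,3,5,6} → only 4 remains.
R4C6 = 2: row 4 has {3,4,5,6}; col 6 has {1,3,4,5}; box has {3,4,5,6} → only 2 remains.
R5C2 = 4: row 5 has {1,2,3}; col 2 has {2,5,6}; box has {1,2} → only 4 remains.
R6C2 = 3: row 6 has {1,2,4}; col 2 has {2,4,5,6}; box has {1,2,4} → only 3 remains.
R6C3 = 5: row 6 has {1,2,3,4}; col 3 has {1,2,3,4,6}; box has {1,2,3,4} → only 5 remains.
R6C5 = 6: row 6 has {1,2,3,4,5}; col 5 has {3,4}; box has {1,2,3,4} → only 6 remains.
R1C1 = 5: row 1 has {1,2,3,4,6}; col 1 has {1,2,3,4}; box has {2,3,4,6} → only 5 remains.
R2C2 = 1: row 2 has {3,4,5}; col 2 has {2,3,4,5,6}; box has {2,3,4,5,6} → only 1 remains.
R2C5 = 2: row 2 has {1,3,4,5}; col 5 has {3,4,6}; box has {1,3,4,5} → only 2 remains.
R2C6 = 6: row 2 has {1,2,3,4,5}; col 6 has {1,2,3,4,5}; box has {1,2,3,4,5} → only 6 remains.

314526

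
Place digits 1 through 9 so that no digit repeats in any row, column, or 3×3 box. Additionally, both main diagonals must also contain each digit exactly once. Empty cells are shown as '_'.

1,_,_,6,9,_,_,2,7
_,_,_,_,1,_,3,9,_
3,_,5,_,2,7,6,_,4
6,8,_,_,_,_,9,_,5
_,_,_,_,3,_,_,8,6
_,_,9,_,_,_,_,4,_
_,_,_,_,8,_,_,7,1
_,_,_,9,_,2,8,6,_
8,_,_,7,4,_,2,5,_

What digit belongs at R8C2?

R1C2 = 4 (sole candidate).
R1C3 = 8 (sole candidate).
R1C7 = 5 (sole candidate).
R2C9 = 8 (sole candidate).
R3C2 = 9 (sole candidate).
R3C4 = 8 (sole candidate).
R3C8 = 1 (sole candidate).
R4C5 = 7 (sole candidate).
R4C8 = 3 (sole candidate).
R6C6 = 8 (sole candidate).
R6C9 = 2 (sole candidate).
R7C7 = 4 (sole candidate).
R8C5 = 5 (sole candidate).
R8C9 = 3 (sole candidate).
R9C9 = 9 (sole candidate).
R1C6 = 3 (sole candidate).
R4C4 = 2 (sole candidate).
R6C5 = 6 (sole candidate).
R7C3 = 2 (sole candidate).
R7C4 = 3 (sole candidate).
R7C6 = 6 (sole candidate).
R8C2 = 1: row 8 has {2,3,5,6,8,9}; col 2 has {4,8,9}; box has {2,8}; anti-diagonal has {2,3,6,7,8,9} → only 1 remains.

1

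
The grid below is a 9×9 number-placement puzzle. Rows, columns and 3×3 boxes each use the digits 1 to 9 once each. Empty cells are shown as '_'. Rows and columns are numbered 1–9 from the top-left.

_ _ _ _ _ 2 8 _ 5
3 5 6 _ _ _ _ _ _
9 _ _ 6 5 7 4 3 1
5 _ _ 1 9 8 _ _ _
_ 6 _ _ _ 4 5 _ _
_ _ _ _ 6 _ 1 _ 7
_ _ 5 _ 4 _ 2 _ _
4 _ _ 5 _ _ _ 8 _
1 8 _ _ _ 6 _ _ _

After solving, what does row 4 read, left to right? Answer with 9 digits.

547198623

r1c1 = 7: row 1 has {2,5,8}; col 1 has {1,3,4,5,9}; box has {3,5,6,9} → only 7 remains.
r3c2 = 2: row 3 has {1,3,4,5,6,7,9}; col 2 has {5,6,8}; box has {3,5,6,7,9} → only 2 remains.
r3c3 = 8: row 3 has {1,2,3,4,5,6,7,9}; col 3 has {5,6}; box has {2,3,5,6,7,9} → only 8 remains.
r7c1 = 6: row 7 has {2,4,5}; col 1 has {1,3,4,5,7,9}; box has {1,4,5,8} → only 6 remains.
r1c8 = 6: in row 1, 6 can only go here (every other open cell in that row sees a 6).
r1c4 = 9: in row 1, 9 can only go here (every other open cell in that row sees a 9).
r2c6 = 1: row 2 has {3,5,6}; col 6 has {2,4,6,7,8}; box has {2,5,6,7,9} → only 1 remains.
r1c5 = 3: row 1 has {2,5,6,7,8,9}; col 5 has {4,5,6,9}; box has {1,2,5,6,7,9} → only 3 remains.
r2c5 = 8: row 2 has {1,3,5,6}; col 5 has {3,4,5,6,9}; box has {1,2,3,5,6,7,9} → only 8 remains.
r2c4 = 4: row 2 has {1,3,5,6,8}; col 4 has {1,5,6,9}; box has {1,2,3,5,6,7,8,9} → only 4 remains.
r5c3 = 1: in row 5, 1 can only go here (every other open cell in that row sees a 1).
r1c3 = 4: row 1 has {2,3,5,6,7,8,9}; col 3 has {1,5,6,8}; box has {2,3,5,6,7,8,9} → only 4 remains.
r1c2 = 1: row 1 has {2,3,4,5,6,7,8,9}; col 2 has {2,5,6,8}; box has {2,3,4,5,6,7,8,9} → only 1 remains.
r6c6 = 5: in row 6, 5 can only go here (every other open cell in that row sees a 5).
r6c1 = 8: in row 6, 8 can only go here (every other open cell in that row sees an 8).
r5c1 = 2: row 5 has {1,4,5,6}; col 1 has {1,3,4,5,6,7,8,9}; box has {1,5,6,8} → only 2 remains.
r5c5 = 7: row 5 has {1,2,4,5,6}; col 5 has {3,4,5,6,8,9}; box has {1,4,5,6,8,9} → only 7 remains.
r5c8 = 9: row 5 has {1,2,4,5,6,7}; col 8 has {3,6,8}; box has {1,5,7} → only 9 remains.
r9c5 = 2: row 9 has {1,6,8}; col 5 has {3,4,5,6,7,8,9}; box has {4,5,6} → only 2 remains.
r5c4 = 3: row 5 has {1,2,4,5,6,7,9}; col 4 has {1,4,5,6,9}; box has {1,4,5,6,7,8,9} → only 3 remains.
r5c9 = 8: row 5 has {1,2,3,4,5,6,7,9}; col 9 has {1,5,7}; box has {1,5,7,9} → only 8 remains.
r6c4 = 2: row 6 has {1,5,6,7,8}; col 4 has {1,3,4,5,6,9}; box has {1,3,4,5,6,7,8,9} → only 2 remains.
r6c8 = 4: row 6 has {1,2,5,6,7,8}; col 8 has {3,6,8,9}; box has {1,5,7,8,9} → only 4 remains.
r8c5 = 1: row 8 has {4,5,8}; col 5 has {2,3,4,5,6,7,8,9}; box has {2,4,5,6} → only 1 remains.
r9c4 = 7: row 9 has {1,2,6,8}; col 4 has {1,2,3,4,5,6,9}; box has {1,2,4,5,6} → only 7 remains.
r9c8 = 5: row 9 has {1,2,6,7,8}; col 8 has {3,4,6,8,9}; box has {2,8} → only 5 remains.
r4c8 = 2: row 4 has {1,5,8,9}; col 8 has {3,4,5,6,8,9}; box has {1,4,5,7,8,9} → only 2 remains.
r7c4 = 8: row 7 has {2,4,5,6}; col 4 has {1,2,3,4,5,6,7,9}; box has {1,2,4,5,6,7} → only 8 remains.
r2c8 = 7: row 2 has {1,3,4,5,6,8}; col 8 has {2,3,4,5,6,8,9}; box has {1,3,4,5,6,8} → only 7 remains.
r7c8 = 1: row 7 has {2,4,5,6,8}; col 8 has {2,3,4,5,6,7,8,9}; box has {2,5,8} → only 1 remains.
r2c7 = 9: row 2 has {1,3,4,5,6,7,8}; col 7 has {1,2,4,5,8}; box has {1,3,4,5,6,7,8} → only 9 remains.
r2c9 = 2: row 2 has {1,3,4,5,6,7,8,9}; col 9 has {1,5,7,8}; box has {1,3,4,5,6,7,8,9} → only 2 remains.
r9c7 = 3: row 9 has {1,2,5,6,7,8}; col 7 has {1,2,4,5,8,9}; box has {1,2,5,8} → only 3 remains.
r4c7 = 6: row 4 has {1,2,5,8,9}; col 7 has {1,2,3,4,5,8,9}; box has {1,2,4,5,7,8,9} → only 6 remains.
r4c9 = 3: row 4 has {1,2,5,6,8,9}; col 9 has {1,2,5,7,8}; box has {1,2,4,5,6,7,8,9} → only 3 remains.
r7c9 = 9: row 7 has {1,2,4,5,6,8}; col 9 has {1,2,3,5,7,8}; box has {1,2,3,5,8} → only 9 remains.
r8c7 = 7: row 8 has {1,4,5,8}; col 7 has {1,2,3,4,5,6,8,9}; box has {1,2,3,5,8,9} → only 7 remains.
r8c9 = 6: row 8 has {1,4,5,7,8}; col 9 has {1,2,3,5,7,8,9}; box has {1,2,3,5,7,8,9} → only 6 remains.
r9c3 = 9: row 9 has {1,2,3,5,6,7,8}; col 3 has {1,4,5,6,8}; box has {1,4,5,6,8} → only 9 remains.
r9c9 = 4: row 9 has {1,2,3,5,6,7,8,9}; col 9 has {1,2,3,5,6,7,8,9}; box has {1,2,3,5,6,7,8,9} → only 4 remains.
r4c3 = 7: row 4 has {1,2,3,5,6,8,9}; col 3 has {1,4,5,6,8,9}; box has {1,2,5,6,8} → only 7 remains.
r6c3 = 3: row 6 has {1,2,4,5,6,7,8}; col 3 has {1,4,5,6,7,8,9}; box has {1,2,5,6,7,8} → only 3 remains.
r7c6 = 3: row 7 has {1,2,4,5,6,8,9}; col 6 has {1,2,4,5,6,7,8}; box has {1,2,4,5,6,7,8} → only 3 remains.
r8c2 = 3: row 8 has {1,4,5,6,7,8}; col 2 has {1,2,5,6,8}; box has {1,4,5,6,8,9} → only 3 remains.
r8c3 = 2: row 8 has {1,3,4,5,6,7,8}; col 3 has {1,3,4,5,6,7,8,9}; box has {1,3,4,5,6,8,9} → only 2 remains.
r8c6 = 9: row 8 has {1,2,3,4,5,6,7,8}; col 6 has {1,2,3,4,5,6,7,8}; box has {1,2,3,4,5,6,7,8} → only 9 remains.
r4c2 = 4: row 4 has {1,2,3,5,6,7,8,9}; col 2 has {1,2,3,5,6,8}; box has {1,2,3,5,6,7,8} → only 4 remains.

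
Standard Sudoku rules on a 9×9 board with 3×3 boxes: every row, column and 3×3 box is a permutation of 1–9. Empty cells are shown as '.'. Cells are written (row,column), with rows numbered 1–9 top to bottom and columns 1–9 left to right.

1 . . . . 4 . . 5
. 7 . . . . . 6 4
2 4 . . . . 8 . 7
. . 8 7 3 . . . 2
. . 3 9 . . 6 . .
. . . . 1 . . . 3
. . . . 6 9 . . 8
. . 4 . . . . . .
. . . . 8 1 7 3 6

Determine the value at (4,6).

(5,9) = 1 (sole candidate).
(8,9) = 9 (sole candidate).
(1,5) = 7 (hidden single in row 1).
(4,2) = 1 (hidden single in row 4).
(9,4) = 4 (hidden single in row 9).
(7,3) = 1 (hidden single in column 3).
(7,1) = 7 (hidden single in row 7).
(5,8) = 7 (hidden single in row 5).
(5,6) = 8 (hidden single in row 5).
(6,3) = 7 (hidden single in row 6).
(6,8) = 8 (hidden single in row 6).
(8,6) = 7 (hidden single in row 8).
(9,3) = 2 (hidden single in column 3).
(5,5) = 4 (hidden single in column 5).
(5,1) = 5 (sole candidate).
(5,2) = 2 (sole candidate).
(9,1) = 9 (sole candidate).
(9,2) = 5 (sole candidate).
(7,2) = 3 (sole candidate).
(8,4) = 3 (hidden single in row 8).
(1,7) = 3 (hidden single in row 1).
(3,6) = 3 (hidden single in row 3).
(2,1) = 3 (hidden single in row 2).
(2,4) = 8 (hidden single in row 2).
(1,2) = 8 (hidden single in row 1).
(8,2) = 6 (sole candidate).
(6,2) = 9 (sole candidate).
(8,1) = 8 (sole candidate).
(2,7) = 1 (hidden single in row 2).
(3,8) = 9 (sole candidate).
(1,8) = 2 (sole candidate).
(3,5) = 5 (sole candidate).
(8,5) = 2 (sole candidate).
(8,7) = 5 (sole candidate).
(8,8) = 1 (sole candidate).
(1,4) = 6 (sole candidate).
(2,5) = 9 (sole candidate).
(2,6) = 2 (sole candidate).
(3,3) = 6 (sole candidate).
(3,4) = 1 (sole candidate).
(6,7) = 4 (sole candidate).
(7,4) = 5 (sole candidate).
(7,7) = 2 (sole candidate).
(7,8) = 4 (sole candidate).
(1,3) = 9 (sole candidate).
(2,3) = 5 (sole candidate).
(4,7) = 9 (sole candidate).
(4,8) = 5 (sole candidate).
(6,1) = 6 (sole candidate).
(6,4) = 2 (sole candidate).
(6,6) = 5 (sole candidate).
(4,1) = 4 (sole candidate).
(4,6) = 6: row 4 has {1,2,3,4,5,7,8,9}; col 6 has {1,2,3,4,5,7,8,9}; box has {1,2,3,4,5,7,8,9} → only 6 remains.

6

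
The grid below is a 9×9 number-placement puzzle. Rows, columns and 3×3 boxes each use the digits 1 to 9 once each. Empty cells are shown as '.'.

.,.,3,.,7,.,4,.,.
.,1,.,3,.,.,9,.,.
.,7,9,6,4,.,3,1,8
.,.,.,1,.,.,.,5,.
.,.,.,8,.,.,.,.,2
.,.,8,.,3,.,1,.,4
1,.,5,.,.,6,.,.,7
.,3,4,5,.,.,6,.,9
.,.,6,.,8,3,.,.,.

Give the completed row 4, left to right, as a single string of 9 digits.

647129853

row 2, column 3 = 2 (sole candidate).
row 2, column 5 = 5 (sole candidate).
row 2, column 6 = 8 (sole candidate).
row 2, column 9 = 6 (sole candidate).
row 3, column 1 = 5 (sole candidate).
row 3, column 6 = 2 (sole candidate).
row 4, column 3 = 7: row 4 has {1,5}; col 3 has {2,3,4,5,6,8,9}; box has {8} → only 7 remains.
row 4, column 7 = 8: row 4 has {1,5,7}; col 7 has {1,3,4,6,9}; box has {1,2,4,5} → only 8 remains.
row 4, column 9 = 3: row 4 has {1,5,7,8}; col 9 has {2,4,6,7,8,9}; box has {1,2,4,5,8} → only 3 remains.
row 5, column 3 = 1 (sole candidate).
row 5, column 7 = 7 (sole candidate).
row 7, column 7 = 2 (sole candidate).
row 8, column 8 = 8 (sole candidate).
row 9, column 7 = 5 (sole candidate).
row 9, column 8 = 4 (sole candidate).
row 9, column 9 = 1 (sole candidate).
row 1, column 4 = 9 (sole candidate).
row 1, column 6 = 1 (sole candidate).
row 1, column 8 = 2 (sole candidate).
row 1, column 9 = 5 (sole candidate).
row 2, column 1 = 4 (sole candidate).
row 2, column 8 = 7 (sole candidate).
row 7, column 4 = 4 (sole candidate).
row 7, column 5 = 9 (sole candidate).
row 7, column 8 = 3 (sole candidate).
row 8, column 6 = 7 (sole candidate).
row 9, column 4 = 2 (sole candidate).
row 5, column 5 = 6 (sole candidate).
row 5, column 8 = 9 (sole candidate).
row 6, column 4 = 7 (sole candidate).
row 6, column 8 = 6 (sole candidate).
row 7, column 2 = 8 (sole candidate).
row 8, column 1 = 2 (sole candidate).
row 8, column 5 = 1 (sole candidate).
row 9, column 2 = 9 (sole candidate).
row 1, column 2 = 6 (sole candidate).
row 4, column 5 = 2: row 4 has {1,3,5,7,8}; col 5 has {1,3,4,5,6,7,8,9}; box has {1,3,6,7,8} → only 2 remains.
row 5, column 1 = 3 (sole candidate).
row 6, column 1 = 9 (sole candidate).
row 6, column 6 = 5 (sole candidate).
row 9, column 1 = 7 (sole candidate).
row 1, column 1 = 8 (sole candidate).
row 4, column 1 = 6: row 4 has {1,2,3,5,7,8}; col 1 has {1,2,3,4,5,7,8,9}; box has {1,3,7,8,9} → only 6 remains.
row 4, column 2 = 4: row 4 has {1,2,3,5,6,7,8}; col 2 has {1,3,6,7,8,9}; box has {1,3,6,7,8,9} → only 4 remains.
row 4, column 6 = 9: row 4 has {1,2,3,4,5,6,7,8}; col 6 has {1,2,3,5,6,7,8}; box has {1,2,3,5,6,7,8} → only 9 remains.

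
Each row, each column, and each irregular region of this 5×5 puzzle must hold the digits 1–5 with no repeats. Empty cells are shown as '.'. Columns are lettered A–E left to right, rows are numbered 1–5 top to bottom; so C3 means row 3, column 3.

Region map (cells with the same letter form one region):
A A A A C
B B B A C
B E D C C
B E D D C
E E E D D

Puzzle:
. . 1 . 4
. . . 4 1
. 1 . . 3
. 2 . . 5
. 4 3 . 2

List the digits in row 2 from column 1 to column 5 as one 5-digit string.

D3 = 2: row 3 has {1,3}; col 4 has {4}; region has {1,3,4,5} → only 2 remains.
C4 = 4: row 4 has {2,5}; col 3 has {1,3}; region has {2} → only 4 remains.
A5 = 5: row 5 has {2,3,4}; col 1 has {}; region has {1,2,3,4} → only 5 remains.
D5 = 1: row 5 has {2,3,4,5}; col 4 has {2,4}; region has {2,4} → only 1 remains.
A3 = 4: row 3 has {1,2,3}; col 1 has {5}; region has {} → only 4 remains.
C3 = 5: row 3 has {1,2,3,4}; col 3 has {1,3,4}; region has {1,2,4} → only 5 remains.
D4 = 3: row 4 has {2,4,5}; col 4 has {1,2,4}; region has {1,2,4,5} → only 3 remains.
D1 = 5: row 1 has {1,4}; col 4 has {1,2,3,4}; region has {1,4} → only 5 remains.
C2 = 2: row 2 has {1,4}; col 3 has {1,3,4,5}; region has {4} → only 2 remains.
A4 = 1: row 4 has {2,3,4,5}; col 1 has {4,5}; region has {2,4} → only 1 remains.
B1 = 3: row 1 has {1,4,5}; col 2 has {1,2,4}; region has {1,4,5} → only 3 remains.
A2 = 3: row 2 has {1,2,4}; col 1 has {1,4,5}; region has {1,2,4} → only 3 remains.
B2 = 5: row 2 has {1,2,3,4}; col 2 has {1,2,3,4}; region has {1,2,3,4} → only 5 remains.

35241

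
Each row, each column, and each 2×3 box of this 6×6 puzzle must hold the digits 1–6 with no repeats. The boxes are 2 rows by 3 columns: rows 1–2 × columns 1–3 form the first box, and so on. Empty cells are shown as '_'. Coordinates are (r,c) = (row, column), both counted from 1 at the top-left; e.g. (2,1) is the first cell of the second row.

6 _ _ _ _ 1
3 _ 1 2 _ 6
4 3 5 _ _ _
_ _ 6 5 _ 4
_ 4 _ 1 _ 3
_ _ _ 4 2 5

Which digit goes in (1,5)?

5

(1,4) = 3: row 1 has {1,6}; col 4 has {1,2,4,5}; box has {1,2,6} → only 3 remains.
(2,2) = 5: row 2 has {1,2,3,6}; col 2 has {3,4}; box has {1,3,6} → only 5 remains.
(2,5) = 4: row 2 has {1,2,3,5,6}; col 5 has {2}; box has {1,2,3,6} → only 4 remains.
(3,4) = 6: row 3 has {3,4,5}; col 4 has {1,2,3,4,5}; box has {4,5} → only 6 remains.
(3,5) = 1: row 3 has {3,4,5,6}; col 5 has {2,4}; box has {4,5,6} → only 1 remains.
(3,6) = 2: row 3 has {1,3,4,5,6}; col 6 has {1,3,4,5,6}; box has {1,4,5,6} → only 2 remains.
(4,5) = 3: row 4 has {4,5,6}; col 5 has {1,2,4}; box has {1,2,4,5,6} → only 3 remains.
(5,3) = 2: row 5 has {1,3,4}; col 3 has {1,5,6}; box has {4} → only 2 remains.
(5,5) = 6: row 5 has {1,2,3,4}; col 5 has {1,2,3,4}; box has {1,2,3,4,5} → only 6 remains.
(6,1) = 1: row 6 has {2,4,5}; col 1 has {3,4,6}; box has {2,4} → only 1 remains.
(6,2) = 6: row 6 has {1,2,4,5}; col 2 has {3,4,5}; box has {1,2,4} → only 6 remains.
(6,3) = 3: row 6 has {1,2,4,5,6}; col 3 has {1,2,5,6}; box has {1,2,4,6} → only 3 remains.
(1,2) = 2: row 1 has {1,3,6}; col 2 has {3,4,5,6}; box has {1,3,5,6} → only 2 remains.
(1,3) = 4: row 1 has {1,2,3,6}; col 3 has {1,2,3,5,6}; box has {1,2,3,5,6} → only 4 remains.
(1,5) = 5: row 1 has {1,2,3,4,6}; col 5 has {1,2,3,4,6}; box has {1,2,3,4,6} → only 5 remains.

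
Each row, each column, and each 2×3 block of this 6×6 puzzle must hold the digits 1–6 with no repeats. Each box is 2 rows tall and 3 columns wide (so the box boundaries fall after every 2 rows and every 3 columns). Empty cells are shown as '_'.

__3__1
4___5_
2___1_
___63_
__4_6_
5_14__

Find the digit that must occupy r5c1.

3

r1c1 = 6: row 1 has {1,3}; col 1 has {2,4,5}; box has {3,4} → only 6 remains.
r1c4 = 2: row 1 has {1,3,6}; col 4 has {4,6}; box has {1,5} → only 2 remains.
r1c5 = 4: row 1 has {1,2,3,6}; col 5 has {1,3,5,6}; box has {1,2,5} → only 4 remains.
r2c3 = 2: row 2 has {4,5}; col 3 has {1,3,4}; box has {3,4,6} → only 2 remains.
r2c4 = 3: row 2 has {2,4,5}; col 4 has {2,4,6}; box has {1,2,4,5} → only 3 remains.
r2c6 = 6: row 2 has {2,3,4,5}; col 6 has {1}; box has {1,2,3,4,5} → only 6 remains.
r3c4 = 5: row 3 has {1,2}; col 4 has {2,3,4,6}; box has {1,3,6} → only 5 remains.
r3c6 = 4: row 3 has {1,2,5}; col 6 has {1,6}; box has {1,3,5,6} → only 4 remains.
r4c1 = 1: row 4 has {3,6}; col 1 has {2,4,5,6}; box has {2} → only 1 remains.
r4c3 = 5: row 4 has {1,3,6}; col 3 has {1,2,3,4}; box has {1,2} → only 5 remains.
r4c6 = 2: row 4 has {1,3,5,6}; col 6 has {1,4,6}; box has {1,3,4,5,6} → only 2 remains.
r5c1 = 3: row 5 has {4,6}; col 1 has {1,2,4,5,6}; box has {1,4,5} → only 3 remains.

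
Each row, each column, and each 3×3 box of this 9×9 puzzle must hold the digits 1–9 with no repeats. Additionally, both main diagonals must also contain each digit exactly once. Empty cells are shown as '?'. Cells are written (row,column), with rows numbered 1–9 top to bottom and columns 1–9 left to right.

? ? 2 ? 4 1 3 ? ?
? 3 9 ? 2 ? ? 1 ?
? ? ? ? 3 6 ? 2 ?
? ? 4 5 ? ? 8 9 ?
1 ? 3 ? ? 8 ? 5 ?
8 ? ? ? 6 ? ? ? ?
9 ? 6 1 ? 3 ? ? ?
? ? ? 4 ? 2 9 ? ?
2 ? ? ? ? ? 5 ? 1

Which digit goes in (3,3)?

(4,6) = 7: row 4 has {4,5,8,9}; col 6 has {1,2,3,6,8}; box has {5,6,8}; anti-diagonal has {1,2,6} → only 7 remains.
(5,5) = 9: row 5 has {1,3,5,8}; col 5 has {2,3,4,6}; box has {5,6,7,8}; main diagonal has {1,3,5}; anti-diagonal has {1,2,6,7} → only 9 remains.
(6,4) = 3: row 6 has {6,8}; col 4 has {1,4,5}; box has {5,6,7,8,9}; anti-diagonal has {1,2,6,7,9} → only 3 remains.
(6,6) = 4: row 6 has {3,6,8}; col 6 has {1,2,3,6,7,8}; box has {3,5,6,7,8,9}; main diagonal has {1,3,5,9} → only 4 remains.
(6,8) = 7: row 6 has {3,4,6,8}; col 8 has {1,2,5,9}; box has {5,8,9} → only 7 remains.
(6,9) = 2: row 6 has {3,4,6,7,8}; col 9 has {1}; box has {5,7,8,9} → only 2 remains.
(9,6) = 9: row 9 has {1,2,5}; col 6 has {1,2,3,4,6,7,8}; box has {1,2,3,4} → only 9 remains.
(2,6) = 5: row 2 has {1,2,3,9}; col 6 has {1,2,3,4,6,7,8,9}; box has {1,2,3,4,6} → only 5 remains.
(3,7) = 4: row 3 has {2,3,6}; col 7 has {3,5,8,9}; box has {1,2,3}; anti-diagonal has {1,2,3,6,7,9} → only 4 remains.
(4,1) = 6: row 4 has {4,5,7,8,9}; col 1 has {1,2,8,9}; box has {1,3,4,8} → only 6 remains.
(4,2) = 2: row 4 has {4,5,6,7,8,9}; col 2 has {3}; box has {1,3,4,6,8} → only 2 remains.
(4,5) = 1: row 4 has {2,4,5,6,7,8,9}; col 5 has {2,3,4,6,9}; box has {3,4,5,6,7,8,9} → only 1 remains.
(4,9) = 3: row 4 has {1,2,4,5,6,7,8,9}; col 9 has {1,2}; box has {2,5,7,8,9} → only 3 remains.
(5,2) = 7: row 5 has {1,3,5,8,9}; col 2 has {2,3}; box has {1,2,3,4,6,8} → only 7 remains.
(5,4) = 2: row 5 has {1,3,5,7,8,9}; col 4 has {1,3,4,5}; box has {1,3,4,5,6,7,8,9} → only 2 remains.
(5,7) = 6: row 5 has {1,2,3,5,7,8,9}; col 7 has {3,4,5,8,9}; box has {2,3,5,7,8,9} → only 6 remains.
(5,9) = 4: row 5 has {1,2,3,5,6,7,8,9}; col 9 has {1,2,3}; box has {2,3,5,6,7,8,9} → only 4 remains.
(6,3) = 5: row 6 has {2,3,4,6,7,8}; col 3 has {2,3,4,6,9}; box has {1,2,3,4,6,7,8} → only 5 remains.
(6,7) = 1: row 6 has {2,3,4,5,6,7,8}; col 7 has {3,4,5,6,8,9}; box has {2,3,4,5,6,7,8,9} → only 1 remains.
(1,1) = 7: row 1 has {1,2,3,4}; col 1 has {1,2,6,8,9}; box has {2,3,9}; main diagonal has {1,3,4,5,9} → only 7 remains.
(2,1) = 4: row 2 has {1,2,3,5,9}; col 1 has {1,2,6,7,8,9}; box has {2,3,7,9} → only 4 remains.
(2,7) = 7: row 2 has {1,2,3,4,5,9}; col 7 has {1,3,4,5,6,8,9}; box has {1,2,3,4} → only 7 remains.
(3,1) = 5: row 3 has {2,3,4,6}; col 1 has {1,2,4,6,7,8,9}; box has {2,3,4,7,9} → only 5 remains.
(3,3) = 8: row 3 has {2,3,4,5,6}; col 3 has {2,3,4,5,6,9}; box has {2,3,4,5,7,9}; main diagonal has {1,3,4,5,7,9} → only 8 remains.

8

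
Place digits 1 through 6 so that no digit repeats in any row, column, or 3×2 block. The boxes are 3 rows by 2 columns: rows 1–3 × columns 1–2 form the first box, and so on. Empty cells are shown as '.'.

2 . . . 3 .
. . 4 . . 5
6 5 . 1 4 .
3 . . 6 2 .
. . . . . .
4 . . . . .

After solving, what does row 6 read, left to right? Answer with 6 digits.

421356

row 1, column 4 = 5 (sole candidate).
row 2, column 1 = 1 (sole candidate).
row 2, column 2 = 3 (sole candidate).
row 2, column 4 = 2 (sole candidate).
row 2, column 5 = 6 (sole candidate).
row 3, column 3 = 3 (sole candidate).
row 3, column 6 = 2 (sole candidate).
row 4, column 2 = 1 (sole candidate).
row 4, column 3 = 5 (sole candidate).
row 4, column 6 = 4 (sole candidate).
row 5, column 1 = 5 (sole candidate).
row 5, column 5 = 1 (sole candidate).
row 6, column 4 = 3: row 6 has {4}; col 4 has {1,2,5,6}; box has {5,6} → only 3 remains.
row 6, column 5 = 5: row 6 has {3,4}; col 5 has {1,2,3,4,6}; box has {1,2,4} → only 5 remains.
row 6, column 6 = 6: row 6 has {3,4,5}; col 6 has {2,4,5}; box has {1,2,4,5} → only 6 remains.
row 1, column 2 = 4 (sole candidate).
row 1, column 3 = 6 (sole candidate).
row 1, column 6 = 1 (sole candidate).
row 5, column 3 = 2 (sole candidate).
row 5, column 4 = 4 (sole candidate).
row 5, column 6 = 3 (sole candidate).
row 6, column 2 = 2: row 6 has {3,4,5,6}; col 2 has {1,3,4,5}; box has {1,3,4,5} → only 2 remains.
row 6, column 3 = 1: row 6 has {2,3,4,5,6}; col 3 has {2,3,4,5,6}; box has {2,3,4,5,6} → only 1 remains.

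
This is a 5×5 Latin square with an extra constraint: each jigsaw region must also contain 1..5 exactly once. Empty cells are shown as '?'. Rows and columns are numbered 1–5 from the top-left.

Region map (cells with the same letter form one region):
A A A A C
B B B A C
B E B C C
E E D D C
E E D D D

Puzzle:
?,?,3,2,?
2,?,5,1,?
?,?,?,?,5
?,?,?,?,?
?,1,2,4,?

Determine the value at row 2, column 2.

row 3, column 4 = 3: row 3 has {5}; col 4 has {1,2,4}; region has {5} → only 3 remains.
row 4, column 3 = 1: row 4 has {}; col 3 has {2,3,5}; region has {2,4} → only 1 remains.
row 4, column 4 = 5: row 4 has {1}; col 4 has {1,2,3,4}; region has {1,2,4} → only 5 remains.
row 5, column 5 = 3: row 5 has {1,2,4}; col 5 has {5}; region has {1,2,4,5} → only 3 remains.
row 2, column 5 = 4: row 2 has {1,2,5}; col 5 has {3,5}; region has {3,5} → only 4 remains.
row 3, column 3 = 4: row 3 has {3,5}; col 3 has {1,2,3,5}; region has {2,5} → only 4 remains.
row 4, column 5 = 2: row 4 has {1,5}; col 5 has {3,4,5}; region has {3,4,5} → only 2 remains.
row 5, column 1 = 5: row 5 has {1,2,3,4}; col 1 has {2}; region has {1} → only 5 remains.
row 1, column 1 = 4: row 1 has {2,3}; col 1 has {2,5}; region has {1,2,3} → only 4 remains.
row 1, column 2 = 5: row 1 has {2,3,4}; col 2 has {1}; region has {1,2,3,4} → only 5 remains.
row 1, column 5 = 1: row 1 has {2,3,4,5}; col 5 has {2,3,4,5}; region has {2,3,4,5} → only 1 remains.
row 2, column 2 = 3: row 2 has {1,2,4,5}; col 2 has {1,5}; region has {2,4,5} → only 3 remains.

3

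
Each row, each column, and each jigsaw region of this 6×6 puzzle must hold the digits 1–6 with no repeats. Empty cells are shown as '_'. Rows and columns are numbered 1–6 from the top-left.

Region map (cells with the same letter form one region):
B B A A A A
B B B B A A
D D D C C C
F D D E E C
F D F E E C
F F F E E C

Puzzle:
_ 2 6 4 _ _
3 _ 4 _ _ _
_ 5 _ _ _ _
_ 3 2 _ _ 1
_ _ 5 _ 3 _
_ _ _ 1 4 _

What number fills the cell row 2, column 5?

row 3, column 3 = 1: row 3 has {5}; col 3 has {2,4,5,6}; region has {2,3,5} → only 1 remains.
row 6, column 2 = 6: row 6 has {1,4}; col 2 has {2,3,5}; region has {5} → only 6 remains.
row 6, column 3 = 3: row 6 has {1,4,6}; col 3 has {1,2,4,5,6}; region has {5,6} → only 3 remains.
row 2, column 2 = 1: row 2 has {3,4}; col 2 has {2,3,5,6}; region has {2,3,4} → only 1 remains.
row 4, column 1 = 4: row 4 has {1,2,3}; col 1 has {3}; region has {3,5,6} → only 4 remains.
row 5, column 2 = 4: row 5 has {3,5}; col 2 has {1,2,3,5,6}; region has {1,2,3,5} → only 4 remains.
row 6, column 1 = 2: row 6 has {1,3,4,6}; col 1 has {3,4}; region has {3,4,5,6} → only 2 remains.
row 6, column 6 = 5: row 6 has {1,2,3,4,6}; col 6 has {1}; region has {1} → only 5 remains.
row 1, column 1 = 5: row 1 has {2,4,6}; col 1 has {2,3,4}; region has {1,2,3,4} → only 5 remains.
row 1, column 5 = 1: row 1 has {2,4,5,6}; col 5 has {3,4}; region has {4,6} → only 1 remains.
row 1, column 6 = 3: row 1 has {1,2,4,5,6}; col 6 has {1,5}; region has {1,4,6} → only 3 remains.
row 2, column 4 = 6: row 2 has {1,3,4}; col 4 has {1,4}; region has {1,2,3,4,5} → only 6 remains.
row 2, column 6 = 2: row 2 has {1,3,4,6}; col 6 has {1,3,5}; region has {1,3,4,6} → only 2 remains.
row 3, column 1 = 6: row 3 has {1,5}; col 1 has {2,3,4,5}; region has {1,2,3,4,5} → only 6 remains.
row 3, column 5 = 2: row 3 has {1,5,6}; col 5 has {1,3,4}; region has {1,5} → only 2 remains.
row 3, column 6 = 4: row 3 has {1,2,5,6}; col 6 has {1,2,3,5}; region has {1,2,5} → only 4 remains.
row 4, column 4 = 5: row 4 has {1,2,3,4}; col 4 has {1,4,6}; region has {1,3,4} → only 5 remains.
row 4, column 5 = 6: row 4 has {1,2,3,4,5}; col 5 has {1,2,3,4}; region has {1,3,4,5} → only 6 remains.
row 5, column 1 = 1: row 5 has {3,4,5}; col 1 has {2,3,4,5,6}; region has {2,3,4,5,6} → only 1 remains.
row 5, column 4 = 2: row 5 has {1,3,4,5}; col 4 has {1,4,5,6}; region has {1,3,4,5,6} → only 2 remains.
row 5, column 6 = 6: row 5 has {1,2,3,4,5}; col 6 has {1,2,3,4,5}; region has {1,2,4,5} → only 6 remains.
row 2, column 5 = 5: row 2 has {1,2,3,4,6}; col 5 has {1,2,3,4,6}; region has {1,2,3,4,6} → only 5 remains.

5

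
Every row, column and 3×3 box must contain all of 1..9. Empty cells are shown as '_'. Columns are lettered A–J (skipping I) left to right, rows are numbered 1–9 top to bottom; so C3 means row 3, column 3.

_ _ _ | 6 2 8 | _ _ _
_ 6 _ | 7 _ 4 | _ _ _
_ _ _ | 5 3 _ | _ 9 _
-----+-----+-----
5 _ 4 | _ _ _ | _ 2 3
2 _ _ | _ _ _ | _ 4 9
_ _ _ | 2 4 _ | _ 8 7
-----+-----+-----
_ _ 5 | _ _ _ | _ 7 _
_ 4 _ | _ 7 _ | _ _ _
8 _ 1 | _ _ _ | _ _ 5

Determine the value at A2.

1

F3 = 1 (sole candidate).
E2 = 9 (sole candidate).
E9 = 6 (sole candidate).
H9 = 3 (sole candidate).
F8 = 5 (hidden single in row 8).
G6 = 5 (hidden single in row 6).
H2 = 5 (hidden single in row 2).
H1 = 1 (sole candidate).
J1 = 4 (sole candidate).
H8 = 6 (sole candidate).
B1 = 5 (hidden single in row 1).
A2 = 1: in row 2, 1 can only go here (every other open cell in that row sees a 1).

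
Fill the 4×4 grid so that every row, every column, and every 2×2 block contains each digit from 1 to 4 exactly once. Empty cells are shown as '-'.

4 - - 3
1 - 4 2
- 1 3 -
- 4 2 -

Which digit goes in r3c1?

r1c2 = 2 (sole candidate).
r1c3 = 1 (sole candidate).
r2c2 = 3 (sole candidate).
r3c1 = 2: row 3 has {1,3}; col 1 has {1,4}; box has {1,4} → only 2 remains.

2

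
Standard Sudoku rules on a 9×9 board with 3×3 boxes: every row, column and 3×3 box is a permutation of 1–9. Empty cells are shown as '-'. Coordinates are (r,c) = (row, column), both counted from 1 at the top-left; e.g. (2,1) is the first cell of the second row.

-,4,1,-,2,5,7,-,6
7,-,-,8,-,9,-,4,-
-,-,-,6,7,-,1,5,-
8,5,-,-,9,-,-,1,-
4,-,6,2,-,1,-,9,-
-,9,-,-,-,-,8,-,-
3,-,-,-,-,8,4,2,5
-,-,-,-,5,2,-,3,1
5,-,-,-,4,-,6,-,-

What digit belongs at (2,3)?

5

(1,1) = 9: row 1 has {1,2,4,5,6,7}; col 1 has {3,4,5,7,8}; box has {1,4,7} → only 9 remains.
(1,4) = 3: row 1 has {1,2,4,5,6,7,9}; col 4 has {2,6,8}; box has {2,5,6,7,8,9} → only 3 remains.
(1,8) = 8: row 1 has {1,2,3,4,5,6,7,9}; col 8 has {1,2,3,4,5,9}; box has {1,4,5,6,7} → only 8 remains.
(2,5) = 1: row 2 has {4,7,8,9}; col 5 has {2,4,5,7,9}; box has {2,3,5,6,7,8,9} → only 1 remains.
(3,1) = 2: row 3 has {1,5,6,7}; col 1 has {3,4,5,7,8,9}; box has {1,4,7,9} → only 2 remains.
(3,6) = 4: row 3 has {1,2,5,6,7}; col 6 has {1,2,5,8,9}; box has {1,2,3,5,6,7,8,9} → only 4 remains.
(6,1) = 1: row 6 has {8,9}; col 1 has {2,3,4,5,7,8,9}; box has {4,5,6,8,9} → only 1 remains.
(7,5) = 6: row 7 has {2,3,4,5,8}; col 5 has {1,2,4,5,7,9}; box has {2,4,5,8} → only 6 remains.
(8,1) = 6: row 8 has {1,2,3,5}; col 1 has {1,2,3,4,5,7,8,9}; box has {3,5} → only 6 remains.
(8,7) = 9: row 8 has {1,2,3,5,6}; col 7 has {1,4,6,7,8}; box has {1,2,3,4,5,6} → only 9 remains.
(9,8) = 7: row 9 has {4,5,6}; col 8 has {1,2,3,4,5,8,9}; box has {1,2,3,4,5,6,9} → only 7 remains.
(9,9) = 8: row 9 has {4,5,6,7}; col 9 has {1,5,6}; box has {1,2,3,4,5,6,7,9} → only 8 remains.
(6,5) = 3: row 6 has {1,8,9}; col 5 has {1,2,4,5,6,7,9}; box has {1,2,9} → only 3 remains.
(6,8) = 6: row 6 has {1,3,8,9}; col 8 has {1,2,3,4,5,7,8,9}; box has {1,8,9} → only 6 remains.
(8,4) = 7: row 8 has {1,2,3,5,6,9}; col 4 has {2,3,6,8}; box has {2,4,5,6,8} → only 7 remains.
(9,6) = 3: row 9 has {4,5,6,7,8}; col 6 has {1,2,4,5,8,9}; box has {2,4,5,6,7,8} → only 3 remains.
(4,4) = 4: row 4 has {1,5,8,9}; col 4 has {2,3,6,7,8}; box has {1,2,3,9} → only 4 remains.
(5,5) = 8: row 5 has {1,2,4,6,9}; col 5 has {1,2,3,4,5,6,7,9}; box has {1,2,3,4,9} → only 8 remains.
(6,4) = 5: row 6 has {1,3,6,8,9}; col 4 has {2,3,4,6,7,8}; box has {1,2,3,4,8,9} → only 5 remains.
(6,6) = 7: row 6 has {1,3,5,6,8,9}; col 6 has {1,2,3,4,5,8,9}; box has {1,2,3,4,5,8,9} → only 7 remains.
(8,2) = 8: row 8 has {1,2,3,5,6,7,9}; col 2 has {4,5,9}; box has {3,5,6} → only 8 remains.
(8,3) = 4: row 8 has {1,2,3,5,6,7,8,9}; col 3 has {1,6}; box has {3,5,6,8} → only 4 remains.
(3,2) = 3: row 3 has {1,2,4,5,6,7}; col 2 has {4,5,8,9}; box has {1,2,4,7,9} → only 3 remains.
(3,3) = 8: row 3 has {1,2,3,4,5,6,7}; col 3 has {1,4,6}; box has {1,2,3,4,7,9} → only 8 remains.
(3,9) = 9: row 3 has {1,2,3,4,5,6,7,8}; col 9 has {1,5,6,8}; box has {1,4,5,6,7,8} → only 9 remains.
(4,6) = 6: row 4 has {1,4,5,8,9}; col 6 has {1,2,3,4,5,7,8,9}; box has {1,2,3,4,5,7,8,9} → only 6 remains.
(5,2) = 7: row 5 has {1,2,4,6,8,9}; col 2 has {3,4,5,8,9}; box has {1,4,5,6,8,9} → only 7 remains.
(5,9) = 3: row 5 has {1,2,4,6,7,8,9}; col 9 has {1,5,6,8,9}; box has {1,6,8,9} → only 3 remains.
(6,3) = 2: row 6 has {1,3,5,6,7,8,9}; col 3 has {1,4,6,8}; box has {1,4,5,6,7,8,9} → only 2 remains.
(6,9) = 4: row 6 has {1,2,3,5,6,7,8,9}; col 9 has {1,3,5,6,8,9}; box has {1,3,6,8,9} → only 4 remains.
(7,2) = 1: row 7 has {2,3,4,5,6,8}; col 2 has {3,4,5,7,8,9}; box has {3,4,5,6,8} → only 1 remains.
(7,4) = 9: row 7 has {1,2,3,4,5,6,8}; col 4 has {2,3,4,5,6,7,8}; box has {2,3,4,5,6,7,8} → only 9 remains.
(9,2) = 2: row 9 has {3,4,5,6,7,8}; col 2 has {1,3,4,5,7,8,9}; box has {1,3,4,5,6,8} → only 2 remains.
(9,3) = 9: row 9 has {2,3,4,5,6,7,8}; col 3 has {1,2,4,6,8}; box has {1,2,3,4,5,6,8} → only 9 remains.
(9,4) = 1: row 9 has {2,3,4,5,6,7,8,9}; col 4 has {2,3,4,5,6,7,8,9}; box has {2,3,4,5,6,7,8,9} → only 1 remains.
(2,2) = 6: row 2 has {1,4,7,8,9}; col 2 has {1,2,3,4,5,7,8,9}; box has {1,2,3,4,7,8,9} → only 6 remains.
(2,3) = 5: row 2 has {1,4,6,7,8,9}; col 3 has {1,2,4,6,8,9}; box has {1,2,3,4,6,7,8,9} → only 5 remains.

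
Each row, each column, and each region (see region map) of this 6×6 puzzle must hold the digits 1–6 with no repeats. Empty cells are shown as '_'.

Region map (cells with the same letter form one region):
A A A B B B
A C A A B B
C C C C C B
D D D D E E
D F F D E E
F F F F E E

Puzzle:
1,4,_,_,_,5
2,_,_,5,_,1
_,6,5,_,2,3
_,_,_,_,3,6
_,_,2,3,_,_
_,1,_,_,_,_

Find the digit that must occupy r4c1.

5

r1c5 = 6: row 1 has {1,4,5}; col 5 has {2,3}; region has {1,3,5} → only 6 remains.
r2c2 = 3: row 2 has {1,2,5}; col 2 has {1,4,6}; region has {2,5,6} → only 3 remains.
r2c3 = 6: row 2 has {1,2,3,5}; col 3 has {2,5}; region has {1,2,4,5} → only 6 remains.
r2c5 = 4: row 2 has {1,2,3,5,6}; col 5 has {2,3,6}; region has {1,3,5,6} → only 4 remains.
r3c1 = 4: row 3 has {2,3,5,6}; col 1 has {1,2}; region has {2,3,5,6} → only 4 remains.
r3c4 = 1: row 3 has {2,3,4,5,6}; col 4 has {3,5}; region has {2,3,4,5,6} → only 1 remains.
r4c1 = 5: row 4 has {3,6}; col 1 has {1,2,4}; region has {3} → only 5 remains.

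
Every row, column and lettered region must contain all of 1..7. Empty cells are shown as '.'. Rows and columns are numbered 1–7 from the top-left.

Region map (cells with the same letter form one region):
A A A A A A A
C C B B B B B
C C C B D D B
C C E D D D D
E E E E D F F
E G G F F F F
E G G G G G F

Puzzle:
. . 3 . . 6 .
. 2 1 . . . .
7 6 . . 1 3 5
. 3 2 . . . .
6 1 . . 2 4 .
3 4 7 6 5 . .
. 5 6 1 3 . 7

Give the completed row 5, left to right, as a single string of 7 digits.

r1c2 = 7 (sole candidate).
r1c5 = 4 (sole candidate).
r2c6 = 7 (sole candidate).
r3c3 = 4 (sole candidate).
r3c4 = 2 (sole candidate).
r4c6 = 5 (sole candidate).
r5c3 = 5: row 5 has {1,2,4,6}; col 3 has {1,2,3,4,6,7}; region has {1,2,3,6} → only 5 remains.
r5c4 = 7: row 5 has {1,2,4,5,6}; col 4 has {1,2,6}; region has {1,2,3,5,6} → only 7 remains.
r5c7 = 3: row 5 has {1,2,4,5,6,7}; col 7 has {5,7}; region has {4,5,6,7} → only 3 remains.

6157243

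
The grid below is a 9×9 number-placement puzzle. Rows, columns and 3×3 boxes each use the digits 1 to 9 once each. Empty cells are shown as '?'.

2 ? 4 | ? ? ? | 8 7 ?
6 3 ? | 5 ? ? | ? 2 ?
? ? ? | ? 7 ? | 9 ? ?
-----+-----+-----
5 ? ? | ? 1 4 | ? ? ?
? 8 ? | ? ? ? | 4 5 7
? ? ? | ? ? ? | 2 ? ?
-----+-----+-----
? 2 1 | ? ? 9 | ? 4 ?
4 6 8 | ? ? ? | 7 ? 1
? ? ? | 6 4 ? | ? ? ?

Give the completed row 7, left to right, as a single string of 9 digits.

321789546

r2c7 = 1 (sole candidate).
r2c9 = 4 (sole candidate).
r3c3 = 5 (sole candidate).
r2c6 = 8 (sole candidate).
r3c2 = 1 (sole candidate).
r1c2 = 9 (sole candidate).
r2c3 = 7 (sole candidate).
r2c5 = 9 (sole candidate).
r3c1 = 8 (sole candidate).
r4c2 = 7 (sole candidate).
r6c2 = 4 (sole candidate).
r9c2 = 5 (sole candidate).
r9c7 = 3 (sole candidate).
r4c7 = 6 (sole candidate).
r7c7 = 5: row 7 has {1,2,4,9}; col 7 has {1,2,3,4,6,7,8,9}; box has {1,3,4,7} → only 5 remains.
r8c8 = 9 (sole candidate).
r9c3 = 9 (sole candidate).
r9c8 = 8 (sole candidate).
r9c9 = 2 (sole candidate).
r4c8 = 3 (sole candidate).
r6c8 = 1 (sole candidate).
r7c9 = 6: row 7 has {1,2,4,5,9}; col 9 has {1,2,4,7}; box has {1,2,3,4,5,7,8,9} → only 6 remains.
r9c1 = 7 (sole candidate).
r9c6 = 1 (sole candidate).
r3c8 = 6 (sole candidate).
r3c9 = 3 (sole candidate).
r4c3 = 2 (sole candidate).
r7c1 = 3: row 7 has {1,2,4,5,6,9}; col 1 has {2,4,5,6,7,8}; box has {1,2,4,5,6,7,8,9} → only 3 remains.
r7c5 = 8: row 7 has {1,2,3,4,5,6,9}; col 5 has {1,4,7,9}; box has {1,4,6,9} → only 8 remains.
r1c9 = 5 (sole candidate).
r3c6 = 2 (sole candidate).
r6c1 = 9 (sole candidate).
r6c9 = 8 (sole candidate).
r7c4 = 7: row 7 has {1,2,3,4,5,6,8,9}; col 4 has {5,6}; box has {1,4,6,8,9} → only 7 remains.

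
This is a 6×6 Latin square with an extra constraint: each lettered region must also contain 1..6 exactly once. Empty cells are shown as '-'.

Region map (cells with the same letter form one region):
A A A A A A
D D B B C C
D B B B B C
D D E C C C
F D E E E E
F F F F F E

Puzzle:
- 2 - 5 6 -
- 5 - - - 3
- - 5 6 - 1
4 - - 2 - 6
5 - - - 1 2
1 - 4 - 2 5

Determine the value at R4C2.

R1C1 = 3 (sole candidate).
R1C3 = 1 (sole candidate).
R1C6 = 4 (sole candidate).
R2C3 = 2 (sole candidate).
R2C5 = 4 (sole candidate).
R3C1 = 2 (sole candidate).
R3C5 = 3 (sole candidate).
R4C3 = 3 (sole candidate).
R4C5 = 5 (sole candidate).
R5C3 = 6 (sole candidate).
R5C4 = 4 (sole candidate).
R6C4 = 3 (sole candidate).
R2C1 = 6 (sole candidate).
R2C4 = 1 (sole candidate).
R3C2 = 4 (sole candidate).
R4C2 = 1: row 4 has {2,3,4,5,6}; col 2 has {2,4,5}; region has {2,4,5,6} → only 1 remains.

1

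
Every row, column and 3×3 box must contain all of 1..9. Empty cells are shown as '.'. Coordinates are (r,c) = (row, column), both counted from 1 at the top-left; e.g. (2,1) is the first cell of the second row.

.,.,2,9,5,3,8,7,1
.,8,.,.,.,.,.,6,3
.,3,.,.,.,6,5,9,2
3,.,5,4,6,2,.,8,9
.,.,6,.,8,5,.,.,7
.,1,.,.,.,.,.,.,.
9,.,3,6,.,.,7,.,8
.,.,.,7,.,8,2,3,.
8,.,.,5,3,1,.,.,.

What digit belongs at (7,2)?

(2,7) = 4: row 2 has {3,6,8}; col 7 has {2,5,7,8}; box has {1,2,3,5,6,7,8,9} → only 4 remains.
(4,2) = 7: row 4 has {2,3,4,5,6,8,9}; col 2 has {1,3,8}; box has {1,3,5,6} → only 7 remains.
(4,7) = 1: row 4 has {2,3,4,5,6,7,8,9}; col 7 has {2,4,5,7,8}; box has {7,8,9} → only 1 remains.
(5,7) = 3: row 5 has {5,6,7,8}; col 7 has {1,2,4,5,7,8}; box has {1,7,8,9} → only 3 remains.
(6,4) = 3: row 6 has {1}; col 4 has {4,5,6,7,9}; box has {2,4,5,6,8} → only 3 remains.
(6,7) = 6: row 6 has {1,3}; col 7 has {1,2,3,4,5,7,8}; box has {1,3,7,8,9} → only 6 remains.
(7,6) = 4: row 7 has {3,6,7,8,9}; col 6 has {1,2,3,5,6,8}; box has {1,3,5,6,7,8} → only 4 remains.
(8,5) = 9: row 8 has {2,3,7,8}; col 5 has {3,5,6,8}; box has {1,3,4,5,6,7,8} → only 9 remains.
(9,7) = 9: row 9 has {1,3,5,8}; col 7 has {1,2,3,4,5,6,7,8}; box has {2,3,7,8} → only 9 remains.
(9,8) = 4: row 9 has {1,3,5,8,9}; col 8 has {3,6,7,8,9}; box has {2,3,7,8,9} → only 4 remains.
(9,9) = 6: row 9 has {1,3,4,5,8,9}; col 9 has {1,2,3,7,8,9}; box has {2,3,4,7,8,9} → only 6 remains.
(2,6) = 7: row 2 has {3,4,6,8}; col 6 has {1,2,3,4,5,6,8}; box has {3,5,6,9} → only 7 remains.
(5,4) = 1: row 5 has {3,5,6,7,8}; col 4 has {3,4,5,6,7,9}; box has {2,3,4,5,6,8} → only 1 remains.
(5,8) = 2: row 5 has {1,3,5,6,7,8}; col 8 has {3,4,6,7,8,9}; box has {1,3,6,7,8,9} → only 2 remains.
(6,5) = 7: row 6 has {1,3,6}; col 5 has {3,5,6,8,9}; box has {1,2,3,4,5,6,8} → only 7 remains.
(6,6) = 9: row 6 has {1,3,6,7}; col 6 has {1,2,3,4,5,6,7,8}; box has {1,2,3,4,5,6,7,8} → only 9 remains.
(6,8) = 5: row 6 has {1,3,6,7,9}; col 8 has {2,3,4,6,7,8,9}; box has {1,2,3,6,7,8,9} → only 5 remains.
(6,9) = 4: row 6 has {1,3,5,6,7,9}; col 9 has {1,2,3,6,7,8,9}; box has {1,2,3,5,6,7,8,9} → only 4 remains.
(7,5) = 2: row 7 has {3,4,6,7,8,9}; col 5 has {3,5,6,7,8,9}; box has {1,3,4,5,6,7,8,9} → only 2 remains.
(7,8) = 1: row 7 has {2,3,4,6,7,8,9}; col 8 has {2,3,4,5,6,7,8,9}; box has {2,3,4,6,7,8,9} → only 1 remains.
(8,9) = 5: row 8 has {2,3,7,8,9}; col 9 has {1,2,3,4,6,7,8,9}; box has {1,2,3,4,6,7,8,9} → only 5 remains.
(9,2) = 2: row 9 has {1,3,4,5,6,8,9}; col 2 has {1,3,7,8}; box has {3,8,9} → only 2 remains.
(9,3) = 7: row 9 has {1,2,3,4,5,6,8,9}; col 3 has {2,3,5,6}; box has {2,3,8,9} → only 7 remains.
(2,4) = 2: row 2 has {3,4,6,7,8}; col 4 has {1,3,4,5,6,7,9}; box has {3,5,6,7,9} → only 2 remains.
(2,5) = 1: row 2 has {2,3,4,6,7,8}; col 5 has {2,3,5,6,7,8,9}; box has {2,3,5,6,7,9} → only 1 remains.
(3,4) = 8: row 3 has {2,3,5,6,9}; col 4 has {1,2,3,4,5,6,7,9}; box has {1,2,3,5,6,7,9} → only 8 remains.
(3,5) = 4: row 3 has {2,3,5,6,8,9}; col 5 has {1,2,3,5,6,7,8,9}; box has {1,2,3,5,6,7,8,9} → only 4 remains.
(5,1) = 4: row 5 has {1,2,3,5,6,7,8}; col 1 has {3,8,9}; box has {1,3,5,6,7} → only 4 remains.
(5,2) = 9: row 5 has {1,2,3,4,5,6,7,8}; col 2 has {1,2,3,7,8}; box has {1,3,4,5,6,7} → only 9 remains.
(6,1) = 2: row 6 has {1,3,4,5,6,7,9}; col 1 has {3,4,8,9}; box has {1,3,4,5,6,7,9} → only 2 remains.
(6,3) = 8: row 6 has {1,2,3,4,5,6,7,9}; col 3 has {2,3,5,6,7}; box has {1,2,3,4,5,6,7,9} → only 8 remains.
(7,2) = 5: row 7 has {1,2,3,4,6,7,8,9}; col 2 has {1,2,3,7,8,9}; box has {2,3,7,8,9} → only 5 remains.

5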